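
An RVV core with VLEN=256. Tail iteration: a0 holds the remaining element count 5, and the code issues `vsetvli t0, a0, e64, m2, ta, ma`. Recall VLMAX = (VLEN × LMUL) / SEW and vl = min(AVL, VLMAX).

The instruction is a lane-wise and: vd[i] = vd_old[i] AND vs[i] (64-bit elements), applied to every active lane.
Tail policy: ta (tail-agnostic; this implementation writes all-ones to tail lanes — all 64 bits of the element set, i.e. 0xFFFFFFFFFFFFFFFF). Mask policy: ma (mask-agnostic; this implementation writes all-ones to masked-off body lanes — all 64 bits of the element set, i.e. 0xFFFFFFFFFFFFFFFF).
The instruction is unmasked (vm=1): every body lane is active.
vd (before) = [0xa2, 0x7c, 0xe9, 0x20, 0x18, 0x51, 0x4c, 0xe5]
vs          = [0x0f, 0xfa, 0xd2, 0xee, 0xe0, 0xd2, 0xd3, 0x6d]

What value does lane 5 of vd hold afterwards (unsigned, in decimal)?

vd[5] = 18446744073709551615

VLMAX = VLEN×LMUL/SEW = 256×2/64 = 8
vl = min(AVL, VLMAX) = min(5, 8) = 5
[0] and(0xa2,0x0f) = 0x02
[1] and(0x7c,0xfa) = 0x78
[2] and(0xe9,0xd2) = 0xc0
[3] and(0x20,0xee) = 0x20
[4] and(0x18,0xe0) = 0x00
[5] tail/ones = 0xffffffffffffffff
[6] tail/ones = 0xffffffffffffffff
[7] tail/ones = 0xffffffffffffffff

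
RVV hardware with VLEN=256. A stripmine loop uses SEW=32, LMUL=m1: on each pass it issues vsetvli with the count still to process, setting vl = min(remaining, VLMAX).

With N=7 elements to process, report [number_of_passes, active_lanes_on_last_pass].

VLMAX = VLEN×LMUL/SEW = 256×1/32 = 8
iterations = ceil(7/8) = 1; final-pass vl = 7

[iterations, last_vl] = [1, 7]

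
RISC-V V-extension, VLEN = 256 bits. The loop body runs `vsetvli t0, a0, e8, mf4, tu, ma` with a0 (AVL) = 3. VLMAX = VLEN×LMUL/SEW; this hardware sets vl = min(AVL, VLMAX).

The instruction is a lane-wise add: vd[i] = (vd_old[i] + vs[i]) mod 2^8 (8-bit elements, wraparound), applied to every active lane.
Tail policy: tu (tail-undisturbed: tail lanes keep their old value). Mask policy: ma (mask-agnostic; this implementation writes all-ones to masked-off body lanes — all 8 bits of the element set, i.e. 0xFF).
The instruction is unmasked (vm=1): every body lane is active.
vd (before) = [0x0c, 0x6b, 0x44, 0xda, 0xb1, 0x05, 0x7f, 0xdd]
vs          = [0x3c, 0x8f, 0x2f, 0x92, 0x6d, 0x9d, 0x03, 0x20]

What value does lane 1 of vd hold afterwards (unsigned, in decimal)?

VLMAX = VLEN×LMUL/SEW = 256×1/4/8 = 8
vl ← min(3, 8) = 3
  i=0: add(0x0c,0x3c) → 72
  i=1: add(0x6b,0x8f) → 250
  i=2: add(0x44,0x2f) → 115
  i=3: tail/keep → 218
  i=4: tail/keep → 177
  i=5: tail/keep → 5
  i=6: tail/keep → 127
  i=7: tail/keep → 221

vd[1] = 250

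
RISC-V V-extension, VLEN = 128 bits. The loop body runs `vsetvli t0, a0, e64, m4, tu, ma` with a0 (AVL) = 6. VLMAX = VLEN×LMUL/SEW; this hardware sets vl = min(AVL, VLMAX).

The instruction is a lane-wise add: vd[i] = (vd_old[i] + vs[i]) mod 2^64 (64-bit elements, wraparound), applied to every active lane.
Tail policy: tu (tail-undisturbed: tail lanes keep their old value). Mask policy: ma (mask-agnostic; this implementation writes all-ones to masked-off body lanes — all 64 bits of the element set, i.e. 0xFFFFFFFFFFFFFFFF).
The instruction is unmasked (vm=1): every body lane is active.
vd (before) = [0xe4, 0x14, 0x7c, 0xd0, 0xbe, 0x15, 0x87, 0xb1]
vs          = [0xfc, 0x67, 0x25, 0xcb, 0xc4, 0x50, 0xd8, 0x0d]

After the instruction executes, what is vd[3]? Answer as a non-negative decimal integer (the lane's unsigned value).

VLMAX = (128 × 4) / 64 = 8 lanes
AVL=6 ≤ VLMAX=8, so vl = 6
  i=0: add(0xe4,0xfc) → 480
  i=1: add(0x14,0x67) → 123
  i=2: add(0x7c,0x25) → 161
  i=3: add(0xd0,0xcb) → 411
  i=4: add(0xbe,0xc4) → 386
  i=5: add(0x15,0x50) → 101
  i=6: tail/keep → 135
  i=7: tail/keep → 177

vd[3] = 411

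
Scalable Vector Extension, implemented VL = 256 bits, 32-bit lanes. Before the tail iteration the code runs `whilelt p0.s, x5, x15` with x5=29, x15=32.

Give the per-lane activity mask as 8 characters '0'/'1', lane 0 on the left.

predicate = 11100000

lane count: 256 div 32 = 8
whilelt: lane j active iff 29+j < 32 → j < 3 → 3 active
bits (lane 0 leftmost): 11100000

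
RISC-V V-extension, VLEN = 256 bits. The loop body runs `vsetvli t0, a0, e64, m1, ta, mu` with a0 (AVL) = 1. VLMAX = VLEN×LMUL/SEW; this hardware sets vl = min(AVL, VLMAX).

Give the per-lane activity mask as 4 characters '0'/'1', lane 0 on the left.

predicate = 1000

VLMAX = (256 × 1) / 64 = 4 lanes
vl = min(AVL, VLMAX) = min(1, 4) = 1
bits (lane 0 leftmost): 1000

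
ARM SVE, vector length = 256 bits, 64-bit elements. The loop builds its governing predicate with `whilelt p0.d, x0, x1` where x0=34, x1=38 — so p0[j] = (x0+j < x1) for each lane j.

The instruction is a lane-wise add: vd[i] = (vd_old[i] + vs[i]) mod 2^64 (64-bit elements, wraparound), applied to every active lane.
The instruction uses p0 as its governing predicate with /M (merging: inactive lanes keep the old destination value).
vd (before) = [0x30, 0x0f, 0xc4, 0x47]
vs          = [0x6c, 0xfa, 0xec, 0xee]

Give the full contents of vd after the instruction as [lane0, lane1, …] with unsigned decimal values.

register lanes = 256/64 = 4
p0[j] = (34+j < 38); true for j=0..3 → 4 lanes set
[0] add(0x30,0x6c) = 0x9c
[1] add(0x0f,0xfa) = 0x109
[2] add(0xc4,0xec) = 0x1b0
[3] add(0x47,0xee) = 0x135

vd = [156, 265, 432, 309]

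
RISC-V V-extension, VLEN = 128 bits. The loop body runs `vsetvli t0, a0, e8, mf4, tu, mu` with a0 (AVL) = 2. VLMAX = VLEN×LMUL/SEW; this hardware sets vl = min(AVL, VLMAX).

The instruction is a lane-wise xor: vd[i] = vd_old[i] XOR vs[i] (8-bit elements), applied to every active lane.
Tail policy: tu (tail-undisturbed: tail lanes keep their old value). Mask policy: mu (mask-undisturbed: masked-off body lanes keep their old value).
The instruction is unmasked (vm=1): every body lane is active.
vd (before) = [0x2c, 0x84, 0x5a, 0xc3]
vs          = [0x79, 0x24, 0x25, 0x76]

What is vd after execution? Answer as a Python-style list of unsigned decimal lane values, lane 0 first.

lanes per group: 128·1/4/8 = 4
vl ← min(2, 4) = 2
  i=0: xor(0x2c,0x79) → 85
  i=1: xor(0x84,0x24) → 160
  i=2: tail/keep → 90
  i=3: tail/keep → 195

vd = [85, 160, 90, 195]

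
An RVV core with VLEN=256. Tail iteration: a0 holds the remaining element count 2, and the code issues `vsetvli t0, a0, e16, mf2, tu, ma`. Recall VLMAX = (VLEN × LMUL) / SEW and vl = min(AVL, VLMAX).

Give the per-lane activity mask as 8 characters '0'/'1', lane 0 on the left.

lanes per group: 256·1/2/16 = 8
vl ← min(2, 8) = 2
bits (lane 0 leftmost): 11000000

predicate = 11000000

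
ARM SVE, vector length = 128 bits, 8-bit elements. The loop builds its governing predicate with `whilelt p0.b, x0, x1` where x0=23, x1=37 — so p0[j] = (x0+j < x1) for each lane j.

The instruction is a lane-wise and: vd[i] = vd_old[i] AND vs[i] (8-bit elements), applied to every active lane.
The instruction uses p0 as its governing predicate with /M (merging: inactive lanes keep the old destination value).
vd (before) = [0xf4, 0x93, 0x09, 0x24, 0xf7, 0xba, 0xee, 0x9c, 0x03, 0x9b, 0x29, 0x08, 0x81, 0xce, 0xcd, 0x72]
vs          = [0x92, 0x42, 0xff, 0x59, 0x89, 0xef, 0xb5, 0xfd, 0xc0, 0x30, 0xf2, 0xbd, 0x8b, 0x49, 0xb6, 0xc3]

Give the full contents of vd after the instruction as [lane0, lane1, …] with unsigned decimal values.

vd = [144, 2, 9, 0, 129, 170, 164, 156, 0, 16, 32, 8, 129, 72, 205, 114]

register lanes = 128/8 = 16
whilelt: lane j active iff 23+j < 37 → j < 14 → 14 active
lane  0: and(0xf4,0x92) ⇒ 0x90
lane  1: and(0x93,0x42) ⇒ 0x02
lane  2: and(0x09,0xff) ⇒ 0x09
lane  3: and(0x24,0x59) ⇒ 0x00
lane  4: and(0xf7,0x89) ⇒ 0x81
lane  5: and(0xba,0xef) ⇒ 0xaa
lane  6: and(0xee,0xb5) ⇒ 0xa4
lane  7: and(0x9c,0xfd) ⇒ 0x9c
lane  8: and(0x03,0xc0) ⇒ 0x00
lane  9: and(0x9b,0x30) ⇒ 0x10
lane 10: and(0x29,0xf2) ⇒ 0x20
lane 11: and(0x08,0xbd) ⇒ 0x08
lane 12: and(0x81,0x8b) ⇒ 0x81
lane 13: and(0xce,0x49) ⇒ 0x48
lane 14: tail/keep ⇒ 0xcd
lane 15: tail/keep ⇒ 0x72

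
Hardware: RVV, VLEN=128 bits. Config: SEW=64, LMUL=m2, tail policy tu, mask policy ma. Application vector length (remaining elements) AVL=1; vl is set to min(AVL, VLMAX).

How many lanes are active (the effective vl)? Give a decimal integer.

vl = 1

VLMAX = VLEN×LMUL/SEW = 128×2/64 = 4
vl ← min(1, 4) = 1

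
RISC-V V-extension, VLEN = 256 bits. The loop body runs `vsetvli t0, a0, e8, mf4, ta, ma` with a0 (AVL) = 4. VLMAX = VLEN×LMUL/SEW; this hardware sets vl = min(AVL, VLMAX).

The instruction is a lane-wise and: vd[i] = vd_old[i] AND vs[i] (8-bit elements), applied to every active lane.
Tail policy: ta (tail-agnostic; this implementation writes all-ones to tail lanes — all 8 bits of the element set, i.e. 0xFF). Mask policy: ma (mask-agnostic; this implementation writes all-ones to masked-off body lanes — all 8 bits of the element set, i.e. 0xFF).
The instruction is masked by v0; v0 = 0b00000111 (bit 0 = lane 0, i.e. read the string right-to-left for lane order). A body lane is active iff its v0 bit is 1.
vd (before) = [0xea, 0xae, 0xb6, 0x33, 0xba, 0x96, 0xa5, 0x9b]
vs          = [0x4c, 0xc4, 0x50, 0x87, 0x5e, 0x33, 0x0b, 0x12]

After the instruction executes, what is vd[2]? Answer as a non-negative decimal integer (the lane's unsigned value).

vd[2] = 16

VLMAX = VLEN×LMUL/SEW = 256×1/4/8 = 8
vl ← min(4, 8) = 4
[0] and(0xea,0x4c) = 0x48
[1] and(0xae,0xc4) = 0x84
[2] and(0xb6,0x50) = 0x10
[3] mask-off/ones = 0xff
[4] tail/ones = 0xff
[5] tail/ones = 0xff
[6] tail/ones = 0xff
[7] tail/ones = 0xff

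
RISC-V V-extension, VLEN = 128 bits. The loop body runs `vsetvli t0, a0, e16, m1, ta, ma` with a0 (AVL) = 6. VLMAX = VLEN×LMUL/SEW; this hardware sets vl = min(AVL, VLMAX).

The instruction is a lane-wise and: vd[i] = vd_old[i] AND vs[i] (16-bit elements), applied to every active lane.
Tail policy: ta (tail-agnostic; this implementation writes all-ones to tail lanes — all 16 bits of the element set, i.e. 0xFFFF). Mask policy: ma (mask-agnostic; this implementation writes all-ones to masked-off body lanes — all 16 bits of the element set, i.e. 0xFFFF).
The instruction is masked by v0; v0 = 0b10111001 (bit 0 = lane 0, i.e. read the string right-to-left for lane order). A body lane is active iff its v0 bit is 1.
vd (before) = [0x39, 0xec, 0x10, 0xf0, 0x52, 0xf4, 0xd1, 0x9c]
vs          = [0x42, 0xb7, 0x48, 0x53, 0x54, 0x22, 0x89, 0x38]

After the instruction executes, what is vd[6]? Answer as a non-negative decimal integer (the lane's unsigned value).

lanes per group: 128·1/16 = 8
AVL=6 ≤ VLMAX=8, so vl = 6
lane  0: and(0x39,0x42) ⇒ 0x00
lane  1: mask-off/ones ⇒ 0xffff
lane  2: mask-off/ones ⇒ 0xffff
lane  3: and(0xf0,0x53) ⇒ 0x50
lane  4: and(0x52,0x54) ⇒ 0x50
lane  5: and(0xf4,0x22) ⇒ 0x20
lane  6: tail/ones ⇒ 0xffff
lane  7: tail/ones ⇒ 0xffff

vd[6] = 65535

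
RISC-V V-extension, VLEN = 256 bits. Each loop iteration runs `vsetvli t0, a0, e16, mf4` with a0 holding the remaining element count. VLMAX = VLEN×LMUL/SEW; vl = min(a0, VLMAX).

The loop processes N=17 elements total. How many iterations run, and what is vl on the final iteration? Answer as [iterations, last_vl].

[iterations, last_vl] = [5, 1]

lanes per group: 256·1/4/16 = 4
iterations = ceil(17/4) = 5; final-pass vl = 1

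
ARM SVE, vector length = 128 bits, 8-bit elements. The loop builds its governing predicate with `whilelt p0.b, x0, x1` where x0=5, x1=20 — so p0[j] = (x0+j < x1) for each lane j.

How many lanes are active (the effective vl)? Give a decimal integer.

vl = 15

128-bit reg / 8-bit elem → 16 lanes
p0[j] = (5+j < 20); true for j=0..14 → 15 lanes set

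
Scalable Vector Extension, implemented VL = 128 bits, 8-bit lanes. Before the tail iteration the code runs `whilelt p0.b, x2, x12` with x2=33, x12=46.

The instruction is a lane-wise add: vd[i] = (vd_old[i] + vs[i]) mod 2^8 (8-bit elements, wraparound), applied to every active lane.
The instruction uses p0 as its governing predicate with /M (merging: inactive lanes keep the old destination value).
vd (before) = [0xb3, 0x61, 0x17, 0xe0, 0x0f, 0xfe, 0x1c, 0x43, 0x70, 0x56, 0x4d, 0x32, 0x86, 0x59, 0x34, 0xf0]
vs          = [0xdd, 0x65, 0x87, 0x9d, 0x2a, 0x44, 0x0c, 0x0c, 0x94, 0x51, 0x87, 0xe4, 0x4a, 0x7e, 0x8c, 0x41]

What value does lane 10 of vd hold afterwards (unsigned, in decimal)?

register lanes = 128/8 = 16
p0[j] = (33+j < 46); true for j=0..12 → 13 lanes set
vd[0] add(0xb3,0xdd) -> 0x90
vd[1] add(0x61,0x65) -> 0xc6
vd[2] add(0x17,0x87) -> 0x9e
vd[3] add(0xe0,0x9d) -> 0x7d
vd[4] add(0x0f,0x2a) -> 0x39
vd[5] add(0xfe,0x44) -> 0x42
vd[6] add(0x1c,0x0c) -> 0x28
vd[7] add(0x43,0x0c) -> 0x4f
vd[8] add(0x70,0x94) -> 0x04
vd[9] add(0x56,0x51) -> 0xa7
vd[10] add(0x4d,0x87) -> 0xd4
vd[11] add(0x32,0xe4) -> 0x16
vd[12] add(0x86,0x4a) -> 0xd0
vd[13] tail/keep -> 0x59
vd[14] tail/keep -> 0x34
vd[15] tail/keep -> 0xf0

vd[10] = 212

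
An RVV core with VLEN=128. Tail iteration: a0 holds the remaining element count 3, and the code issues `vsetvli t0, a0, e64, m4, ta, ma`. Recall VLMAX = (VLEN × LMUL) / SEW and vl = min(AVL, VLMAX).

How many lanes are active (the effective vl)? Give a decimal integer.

vl = 3

VLMAX = VLEN×LMUL/SEW = 128×4/64 = 8
AVL=3 ≤ VLMAX=8, so vl = 3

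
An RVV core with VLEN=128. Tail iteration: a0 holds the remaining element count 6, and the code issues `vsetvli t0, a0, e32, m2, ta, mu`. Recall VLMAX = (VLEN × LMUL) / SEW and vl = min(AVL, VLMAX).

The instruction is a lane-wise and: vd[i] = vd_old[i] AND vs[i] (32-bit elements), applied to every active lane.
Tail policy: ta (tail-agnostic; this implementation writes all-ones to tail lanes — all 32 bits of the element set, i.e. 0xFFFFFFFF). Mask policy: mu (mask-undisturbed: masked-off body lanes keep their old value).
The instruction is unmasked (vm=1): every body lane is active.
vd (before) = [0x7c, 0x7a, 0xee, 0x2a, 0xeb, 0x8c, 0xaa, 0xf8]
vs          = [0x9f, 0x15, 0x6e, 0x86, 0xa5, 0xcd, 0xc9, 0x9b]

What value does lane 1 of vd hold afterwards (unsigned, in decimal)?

vd[1] = 16

lanes per group: 128·2/32 = 8
AVL=6 ≤ VLMAX=8, so vl = 6
[0] and(0x7c,0x9f) = 0x1c
[1] and(0x7a,0x15) = 0x10
[2] and(0xee,0x6e) = 0x6e
[3] and(0x2a,0x86) = 0x02
[4] and(0xeb,0xa5) = 0xa1
[5] and(0x8c,0xcd) = 0x8c
[6] tail/ones = 0xffffffff
[7] tail/ones = 0xffffffff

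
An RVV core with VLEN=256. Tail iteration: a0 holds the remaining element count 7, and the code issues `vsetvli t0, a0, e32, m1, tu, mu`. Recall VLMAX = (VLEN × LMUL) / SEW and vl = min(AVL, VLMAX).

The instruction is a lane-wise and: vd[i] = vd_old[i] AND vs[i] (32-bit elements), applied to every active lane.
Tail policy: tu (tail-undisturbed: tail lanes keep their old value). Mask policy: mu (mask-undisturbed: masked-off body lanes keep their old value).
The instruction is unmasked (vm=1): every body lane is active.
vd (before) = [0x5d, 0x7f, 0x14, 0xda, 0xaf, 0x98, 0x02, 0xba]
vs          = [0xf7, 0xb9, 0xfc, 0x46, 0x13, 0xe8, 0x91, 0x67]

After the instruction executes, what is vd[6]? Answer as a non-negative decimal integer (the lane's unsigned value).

lanes per group: 256·1/32 = 8
vl = min(AVL, VLMAX) = min(7, 8) = 7
lane  0: and(0x5d,0xf7) ⇒ 0x55
lane  1: and(0x7f,0xb9) ⇒ 0x39
lane  2: and(0x14,0xfc) ⇒ 0x14
lane  3: and(0xda,0x46) ⇒ 0x42
lane  4: and(0xaf,0x13) ⇒ 0x03
lane  5: and(0x98,0xe8) ⇒ 0x88
lane  6: and(0x02,0x91) ⇒ 0x00
lane  7: tail/keep ⇒ 0xba

vd[6] = 0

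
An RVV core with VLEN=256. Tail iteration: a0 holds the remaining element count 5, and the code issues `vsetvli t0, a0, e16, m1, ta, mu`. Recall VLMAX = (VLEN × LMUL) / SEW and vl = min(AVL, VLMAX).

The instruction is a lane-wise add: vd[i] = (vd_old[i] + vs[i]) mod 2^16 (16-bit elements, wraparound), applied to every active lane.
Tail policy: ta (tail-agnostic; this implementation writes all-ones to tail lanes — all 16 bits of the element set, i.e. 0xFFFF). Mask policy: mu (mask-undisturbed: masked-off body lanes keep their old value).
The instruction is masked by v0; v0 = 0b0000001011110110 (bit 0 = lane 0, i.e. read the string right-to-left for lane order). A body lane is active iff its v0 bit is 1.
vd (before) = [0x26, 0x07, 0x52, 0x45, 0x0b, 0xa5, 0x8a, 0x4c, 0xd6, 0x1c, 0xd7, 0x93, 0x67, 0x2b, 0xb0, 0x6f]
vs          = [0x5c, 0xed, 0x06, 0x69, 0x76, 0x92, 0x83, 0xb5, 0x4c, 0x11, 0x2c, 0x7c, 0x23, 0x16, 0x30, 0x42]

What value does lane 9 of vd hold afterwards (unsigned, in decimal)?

vd[9] = 65535

lanes per group: 256·1/16 = 16
AVL=5 ≤ VLMAX=16, so vl = 5
[0] mask-off/keep = 0x26
[1] add(0x07,0xed) = 0xf4
[2] add(0x52,0x06) = 0x58
[3] mask-off/keep = 0x45
[4] add(0x0b,0x76) = 0x81
[5] tail/ones = 0xffff
[6] tail/ones = 0xffff
[7] tail/ones = 0xffff
[8] tail/ones = 0xffff
[9] tail/ones = 0xffff
[10] tail/ones = 0xffff
[11] tail/ones = 0xffff
[12] tail/ones = 0xffff
[13] tail/ones = 0xffff
[14] tail/ones = 0xffff
[15] tail/ones = 0xffff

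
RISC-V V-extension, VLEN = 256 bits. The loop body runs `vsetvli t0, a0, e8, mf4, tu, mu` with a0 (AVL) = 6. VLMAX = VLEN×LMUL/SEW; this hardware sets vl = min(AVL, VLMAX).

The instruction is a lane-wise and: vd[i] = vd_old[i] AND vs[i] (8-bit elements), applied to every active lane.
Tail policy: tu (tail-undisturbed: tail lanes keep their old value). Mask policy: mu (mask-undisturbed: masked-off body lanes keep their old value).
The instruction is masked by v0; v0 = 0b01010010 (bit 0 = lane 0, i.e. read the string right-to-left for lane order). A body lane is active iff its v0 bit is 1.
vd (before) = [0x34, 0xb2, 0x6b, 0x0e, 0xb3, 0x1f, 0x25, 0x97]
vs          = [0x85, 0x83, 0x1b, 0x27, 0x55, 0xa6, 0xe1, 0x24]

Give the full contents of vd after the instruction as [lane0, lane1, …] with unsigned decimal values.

vd = [52, 130, 107, 14, 17, 31, 37, 151]

lanes per group: 256·1/4/8 = 8
vl ← min(6, 8) = 6
[0] mask-off/keep = 0x34
[1] and(0xb2,0x83) = 0x82
[2] mask-off/keep = 0x6b
[3] mask-off/keep = 0x0e
[4] and(0xb3,0x55) = 0x11
[5] mask-off/keep = 0x1f
[6] tail/keep = 0x25
[7] tail/keep = 0x97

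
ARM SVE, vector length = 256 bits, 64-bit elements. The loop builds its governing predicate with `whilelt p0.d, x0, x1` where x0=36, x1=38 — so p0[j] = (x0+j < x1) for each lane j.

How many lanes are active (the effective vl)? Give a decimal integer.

register lanes = 256/64 = 4
whilelt: lane j active iff 36+j < 38 → j < 2 → 2 active

vl = 2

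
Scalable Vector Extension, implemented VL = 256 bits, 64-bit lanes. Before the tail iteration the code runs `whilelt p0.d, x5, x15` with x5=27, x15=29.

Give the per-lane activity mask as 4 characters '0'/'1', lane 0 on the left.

lane count: 256 div 64 = 4
active while 27+j < 29, i.e. j ∈ [0,2) capped at 4 ⇒ 2
bits (lane 0 leftmost): 1100

predicate = 1100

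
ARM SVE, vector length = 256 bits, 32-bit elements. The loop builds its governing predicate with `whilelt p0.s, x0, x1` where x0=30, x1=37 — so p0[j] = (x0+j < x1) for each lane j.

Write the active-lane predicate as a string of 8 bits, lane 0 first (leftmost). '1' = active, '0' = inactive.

predicate = 11111110

lane count: 256 div 32 = 8
whilelt: lane j active iff 30+j < 37 → j < 7 → 7 active
bits (lane 0 leftmost): 11111110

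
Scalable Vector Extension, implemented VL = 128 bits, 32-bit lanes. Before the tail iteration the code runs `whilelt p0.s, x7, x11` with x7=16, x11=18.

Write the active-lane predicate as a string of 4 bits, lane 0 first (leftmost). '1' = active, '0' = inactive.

predicate = 1100

register lanes = 128/32 = 4
active while 16+j < 18, i.e. j ∈ [0,2) capped at 4 ⇒ 2
bits (lane 0 leftmost): 1100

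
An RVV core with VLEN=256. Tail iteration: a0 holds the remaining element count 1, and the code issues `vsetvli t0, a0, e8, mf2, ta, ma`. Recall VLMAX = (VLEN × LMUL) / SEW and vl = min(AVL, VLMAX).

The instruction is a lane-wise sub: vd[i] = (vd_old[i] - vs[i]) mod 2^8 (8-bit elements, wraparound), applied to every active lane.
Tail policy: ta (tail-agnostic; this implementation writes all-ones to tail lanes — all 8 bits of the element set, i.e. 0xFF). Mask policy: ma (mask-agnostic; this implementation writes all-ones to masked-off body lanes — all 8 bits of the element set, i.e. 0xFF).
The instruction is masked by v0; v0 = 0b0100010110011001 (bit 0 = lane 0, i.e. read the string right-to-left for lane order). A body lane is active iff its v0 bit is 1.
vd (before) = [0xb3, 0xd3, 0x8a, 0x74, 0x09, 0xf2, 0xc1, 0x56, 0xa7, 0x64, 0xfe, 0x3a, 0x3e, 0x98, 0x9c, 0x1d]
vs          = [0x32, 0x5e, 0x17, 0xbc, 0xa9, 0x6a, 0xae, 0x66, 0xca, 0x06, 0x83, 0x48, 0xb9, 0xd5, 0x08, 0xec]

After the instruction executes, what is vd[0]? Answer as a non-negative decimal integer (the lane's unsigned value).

VLMAX = (256 × 1/2) / 8 = 16 lanes
vl ← min(1, 16) = 1
[0] sub(0xb3,0x32) = 0x81
[1] tail/ones = 0xff
[2] tail/ones = 0xff
[3] tail/ones = 0xff
[4] tail/ones = 0xff
[5] tail/ones = 0xff
[6] tail/ones = 0xff
[7] tail/ones = 0xff
[8] tail/ones = 0xff
[9] tail/ones = 0xff
[10] tail/ones = 0xff
[11] tail/ones = 0xff
[12] tail/ones = 0xff
[13] tail/ones = 0xff
[14] tail/ones = 0xff
[15] tail/ones = 0xff

vd[0] = 129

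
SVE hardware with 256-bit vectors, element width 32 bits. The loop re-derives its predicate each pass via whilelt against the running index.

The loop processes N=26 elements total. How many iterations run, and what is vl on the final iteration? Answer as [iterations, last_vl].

256-bit reg / 32-bit elem → 8 lanes
N=26: ⌈26/8⌉ = 4 iters; last vl = 26 − 3×8 = 2

[iterations, last_vl] = [4, 2]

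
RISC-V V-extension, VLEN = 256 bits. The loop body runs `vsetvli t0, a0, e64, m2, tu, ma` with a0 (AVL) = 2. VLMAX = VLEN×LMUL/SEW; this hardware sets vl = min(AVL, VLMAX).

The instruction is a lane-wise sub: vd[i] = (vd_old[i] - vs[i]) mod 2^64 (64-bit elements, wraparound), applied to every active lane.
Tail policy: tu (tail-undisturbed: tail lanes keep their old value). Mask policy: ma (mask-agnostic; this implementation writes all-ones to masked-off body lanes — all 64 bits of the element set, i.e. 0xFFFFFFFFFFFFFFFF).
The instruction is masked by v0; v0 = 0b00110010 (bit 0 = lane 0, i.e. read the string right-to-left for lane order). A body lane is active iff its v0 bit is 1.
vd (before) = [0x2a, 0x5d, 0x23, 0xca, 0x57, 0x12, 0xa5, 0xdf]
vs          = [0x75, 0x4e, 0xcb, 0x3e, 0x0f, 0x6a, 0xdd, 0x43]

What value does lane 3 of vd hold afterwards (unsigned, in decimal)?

vd[3] = 202

VLMAX = VLEN×LMUL/SEW = 256×2/64 = 8
AVL=2 ≤ VLMAX=8, so vl = 2
  i=0: mask-off/ones → 18446744073709551615
  i=1: sub(0x5d,0x4e) → 15
  i=2: tail/keep → 35
  i=3: tail/keep → 202
  i=4: tail/keep → 87
  i=5: tail/keep → 18
  i=6: tail/keep → 165
  i=7: tail/keep → 223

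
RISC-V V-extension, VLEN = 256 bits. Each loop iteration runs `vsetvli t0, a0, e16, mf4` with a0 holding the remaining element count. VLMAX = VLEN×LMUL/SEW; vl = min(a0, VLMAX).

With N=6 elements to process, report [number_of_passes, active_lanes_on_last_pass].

lanes per group: 256·1/4/16 = 4
6 elements at 4/iter → 2 passes, remainder 2 on the last

[iterations, last_vl] = [2, 2]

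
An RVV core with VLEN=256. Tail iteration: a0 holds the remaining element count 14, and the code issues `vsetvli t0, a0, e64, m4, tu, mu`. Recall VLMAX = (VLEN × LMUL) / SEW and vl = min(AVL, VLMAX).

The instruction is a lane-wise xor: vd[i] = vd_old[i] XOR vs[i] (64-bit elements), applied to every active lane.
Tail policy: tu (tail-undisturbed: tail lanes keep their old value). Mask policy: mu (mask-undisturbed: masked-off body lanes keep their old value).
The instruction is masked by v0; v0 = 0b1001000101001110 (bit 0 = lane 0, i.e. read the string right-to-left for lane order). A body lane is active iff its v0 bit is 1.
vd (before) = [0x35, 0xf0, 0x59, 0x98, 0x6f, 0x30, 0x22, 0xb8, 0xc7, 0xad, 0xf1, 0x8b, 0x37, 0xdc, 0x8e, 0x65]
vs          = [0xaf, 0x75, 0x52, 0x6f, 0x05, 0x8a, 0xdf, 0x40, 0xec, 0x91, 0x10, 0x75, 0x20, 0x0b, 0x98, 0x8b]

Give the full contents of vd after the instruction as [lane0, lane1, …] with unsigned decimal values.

VLMAX = (256 × 4) / 64 = 16 lanes
vl ← min(14, 16) = 14
  i=0: mask-off/keep → 53
  i=1: xor(0xf0,0x75) → 133
  i=2: xor(0x59,0x52) → 11
  i=3: xor(0x98,0x6f) → 247
  i=4: mask-off/keep → 111
  i=5: mask-off/keep → 48
  i=6: xor(0x22,0xdf) → 253
  i=7: mask-off/keep → 184
  i=8: xor(0xc7,0xec) → 43
  i=9: mask-off/keep → 173
  i=10: mask-off/keep → 241
  i=11: mask-off/keep → 139
  i=12: xor(0x37,0x20) → 23
  i=13: mask-off/keep → 220
  i=14: tail/keep → 142
  i=15: tail/keep → 101

vd = [53, 133, 11, 247, 111, 48, 253, 184, 43, 173, 241, 139, 23, 220, 142, 101]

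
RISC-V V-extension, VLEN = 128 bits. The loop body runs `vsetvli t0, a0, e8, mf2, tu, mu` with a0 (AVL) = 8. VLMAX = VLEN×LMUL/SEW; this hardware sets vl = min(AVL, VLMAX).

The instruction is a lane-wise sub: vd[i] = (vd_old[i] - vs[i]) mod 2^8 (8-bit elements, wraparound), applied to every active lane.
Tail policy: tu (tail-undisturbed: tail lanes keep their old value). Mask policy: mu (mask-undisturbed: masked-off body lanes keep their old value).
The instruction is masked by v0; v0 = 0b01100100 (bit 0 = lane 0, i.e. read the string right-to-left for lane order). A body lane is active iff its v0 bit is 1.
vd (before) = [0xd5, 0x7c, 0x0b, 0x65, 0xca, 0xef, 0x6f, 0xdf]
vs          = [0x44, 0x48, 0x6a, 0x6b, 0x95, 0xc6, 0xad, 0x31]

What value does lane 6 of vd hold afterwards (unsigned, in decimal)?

VLMAX = (128 × 1/2) / 8 = 8 lanes
AVL=8 ≤ VLMAX=8, so vl = 8
lane  0: mask-off/keep ⇒ 0xd5
lane  1: mask-off/keep ⇒ 0x7c
lane  2: sub(0x0b,0x6a) ⇒ 0xa1
lane  3: mask-off/keep ⇒ 0x65
lane  4: mask-off/keep ⇒ 0xca
lane  5: sub(0xef,0xc6) ⇒ 0x29
lane  6: sub(0x6f,0xad) ⇒ 0xc2
lane  7: mask-off/keep ⇒ 0xdf

vd[6] = 194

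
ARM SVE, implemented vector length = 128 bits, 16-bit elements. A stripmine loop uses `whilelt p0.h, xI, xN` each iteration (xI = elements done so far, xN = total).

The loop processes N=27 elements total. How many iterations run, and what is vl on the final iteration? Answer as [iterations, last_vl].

lane count: 128 div 16 = 8
27 elements at 8/iter → 4 passes, remainder 3 on the last

[iterations, last_vl] = [4, 3]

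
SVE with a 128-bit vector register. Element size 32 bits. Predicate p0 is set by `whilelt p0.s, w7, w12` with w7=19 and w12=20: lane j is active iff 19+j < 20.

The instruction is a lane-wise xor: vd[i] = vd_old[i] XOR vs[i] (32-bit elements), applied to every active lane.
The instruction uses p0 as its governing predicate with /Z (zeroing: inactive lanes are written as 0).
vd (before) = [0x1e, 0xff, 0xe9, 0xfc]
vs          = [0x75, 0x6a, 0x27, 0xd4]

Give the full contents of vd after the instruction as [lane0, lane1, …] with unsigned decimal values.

vd = [107, 0, 0, 0]

128-bit reg / 32-bit elem → 4 lanes
whilelt: lane j active iff 19+j < 20 → j < 1 → 1 active
lane  0: xor(0x1e,0x75) ⇒ 0x6b
lane  1: tail/zero ⇒ 0x00
lane  2: tail/zero ⇒ 0x00
lane  3: tail/zero ⇒ 0x00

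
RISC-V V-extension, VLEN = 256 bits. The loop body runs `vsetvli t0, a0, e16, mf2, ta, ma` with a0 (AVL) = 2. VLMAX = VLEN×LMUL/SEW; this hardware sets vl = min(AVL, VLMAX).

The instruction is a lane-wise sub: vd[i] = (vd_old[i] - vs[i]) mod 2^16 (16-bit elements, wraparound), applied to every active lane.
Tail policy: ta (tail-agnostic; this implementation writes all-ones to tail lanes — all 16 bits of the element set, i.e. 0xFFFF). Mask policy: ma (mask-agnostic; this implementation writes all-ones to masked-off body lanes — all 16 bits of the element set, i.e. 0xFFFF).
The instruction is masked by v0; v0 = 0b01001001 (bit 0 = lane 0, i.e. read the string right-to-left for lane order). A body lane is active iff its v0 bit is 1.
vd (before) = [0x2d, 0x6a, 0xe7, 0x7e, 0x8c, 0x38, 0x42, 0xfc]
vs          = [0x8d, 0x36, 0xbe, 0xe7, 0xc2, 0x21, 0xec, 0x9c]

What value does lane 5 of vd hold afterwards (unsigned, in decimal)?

vd[5] = 65535

lanes per group: 256·1/2/16 = 8
vl ← min(2, 8) = 2
  i=0: sub(0x2d,0x8d) → 65440
  i=1: mask-off/ones → 65535
  i=2: tail/ones → 65535
  i=3: tail/ones → 65535
  i=4: tail/ones → 65535
  i=5: tail/ones → 65535
  i=6: tail/ones → 65535
  i=7: tail/ones → 65535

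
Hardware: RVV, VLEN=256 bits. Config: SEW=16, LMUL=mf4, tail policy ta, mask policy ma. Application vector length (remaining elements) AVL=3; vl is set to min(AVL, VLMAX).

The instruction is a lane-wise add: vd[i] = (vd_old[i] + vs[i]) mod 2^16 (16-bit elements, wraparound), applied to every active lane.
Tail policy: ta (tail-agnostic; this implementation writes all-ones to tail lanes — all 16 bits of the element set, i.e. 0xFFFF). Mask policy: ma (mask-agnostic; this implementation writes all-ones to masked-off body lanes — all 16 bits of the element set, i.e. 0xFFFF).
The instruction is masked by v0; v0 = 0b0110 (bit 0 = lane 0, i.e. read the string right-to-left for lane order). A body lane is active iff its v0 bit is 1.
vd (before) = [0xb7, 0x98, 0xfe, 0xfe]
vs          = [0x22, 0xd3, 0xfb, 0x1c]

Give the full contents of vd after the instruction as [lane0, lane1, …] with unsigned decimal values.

VLMAX = (256 × 1/4) / 16 = 4 lanes
vl ← min(3, 4) = 3
lane  0: mask-off/ones ⇒ 0xffff
lane  1: add(0x98,0xd3) ⇒ 0x16b
lane  2: add(0xfe,0xfb) ⇒ 0x1f9
lane  3: tail/ones ⇒ 0xffff

vd = [65535, 363, 505, 65535]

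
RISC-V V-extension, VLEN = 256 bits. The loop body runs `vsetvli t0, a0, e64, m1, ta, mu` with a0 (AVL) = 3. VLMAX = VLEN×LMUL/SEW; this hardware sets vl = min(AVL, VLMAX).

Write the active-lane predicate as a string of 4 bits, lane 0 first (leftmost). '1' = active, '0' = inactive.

predicate = 1110

lanes per group: 256·1/64 = 4
vl ← min(3, 4) = 3
bits (lane 0 leftmost): 1110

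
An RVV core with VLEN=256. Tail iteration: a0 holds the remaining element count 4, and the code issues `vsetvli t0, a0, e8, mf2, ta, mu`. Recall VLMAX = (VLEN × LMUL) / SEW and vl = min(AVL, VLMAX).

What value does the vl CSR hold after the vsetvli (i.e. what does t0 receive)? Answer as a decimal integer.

vl = 4

VLMAX = VLEN×LMUL/SEW = 256×1/2/8 = 16
vl ← min(4, 16) = 4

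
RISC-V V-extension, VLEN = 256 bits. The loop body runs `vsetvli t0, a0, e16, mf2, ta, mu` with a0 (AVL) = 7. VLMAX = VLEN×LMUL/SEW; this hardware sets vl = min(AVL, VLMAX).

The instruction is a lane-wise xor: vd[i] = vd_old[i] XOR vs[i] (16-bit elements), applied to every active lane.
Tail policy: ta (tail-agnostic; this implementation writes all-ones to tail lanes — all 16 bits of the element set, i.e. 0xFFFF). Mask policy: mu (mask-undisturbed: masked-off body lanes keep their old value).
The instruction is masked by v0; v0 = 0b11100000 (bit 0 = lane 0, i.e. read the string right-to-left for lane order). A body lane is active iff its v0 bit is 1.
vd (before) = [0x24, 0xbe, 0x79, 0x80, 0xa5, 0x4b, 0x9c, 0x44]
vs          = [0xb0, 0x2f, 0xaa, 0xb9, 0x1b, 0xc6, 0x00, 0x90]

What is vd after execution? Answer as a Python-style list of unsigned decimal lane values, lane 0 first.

lanes per group: 256·1/2/16 = 8
AVL=7 ≤ VLMAX=8, so vl = 7
vd[0] mask-off/keep -> 0x24
vd[1] mask-off/keep -> 0xbe
vd[2] mask-off/keep -> 0x79
vd[3] mask-off/keep -> 0x80
vd[4] mask-off/keep -> 0xa5
vd[5] xor(0x4b,0xc6) -> 0x8d
vd[6] xor(0x9c,0x00) -> 0x9c
vd[7] tail/ones -> 0xffff

vd = [36, 190, 121, 128, 165, 141, 156, 65535]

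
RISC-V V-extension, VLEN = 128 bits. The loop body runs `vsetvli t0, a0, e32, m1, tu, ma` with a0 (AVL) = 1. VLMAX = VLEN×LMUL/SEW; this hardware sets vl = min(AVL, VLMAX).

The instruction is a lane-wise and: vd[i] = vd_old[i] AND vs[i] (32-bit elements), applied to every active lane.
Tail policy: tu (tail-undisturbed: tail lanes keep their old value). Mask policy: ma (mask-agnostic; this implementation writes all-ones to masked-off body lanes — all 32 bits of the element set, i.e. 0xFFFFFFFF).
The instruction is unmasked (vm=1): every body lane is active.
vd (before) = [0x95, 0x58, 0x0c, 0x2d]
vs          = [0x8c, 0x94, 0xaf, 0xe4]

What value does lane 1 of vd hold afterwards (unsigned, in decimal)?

lanes per group: 128·1/32 = 4
AVL=1 ≤ VLMAX=4, so vl = 1
  i=0: and(0x95,0x8c) → 132
  i=1: tail/keep → 88
  i=2: tail/keep → 12
  i=3: tail/keep → 45

vd[1] = 88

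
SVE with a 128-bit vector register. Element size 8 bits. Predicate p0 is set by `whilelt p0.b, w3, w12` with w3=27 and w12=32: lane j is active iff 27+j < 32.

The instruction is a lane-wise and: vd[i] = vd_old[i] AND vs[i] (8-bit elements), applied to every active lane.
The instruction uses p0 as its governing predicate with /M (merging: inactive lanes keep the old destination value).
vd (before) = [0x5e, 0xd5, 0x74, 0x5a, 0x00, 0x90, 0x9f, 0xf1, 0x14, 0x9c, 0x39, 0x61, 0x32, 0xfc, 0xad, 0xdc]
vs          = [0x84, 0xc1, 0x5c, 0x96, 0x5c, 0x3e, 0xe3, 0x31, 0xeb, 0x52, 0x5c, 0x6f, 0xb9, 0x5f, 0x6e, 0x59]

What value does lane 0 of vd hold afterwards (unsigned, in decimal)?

lane count: 128 div 8 = 16
whilelt: lane j active iff 27+j < 32 → j < 5 → 5 active
[0] and(0x5e,0x84) = 0x04
[1] and(0xd5,0xc1) = 0xc1
[2] and(0x74,0x5c) = 0x54
[3] and(0x5a,0x96) = 0x12
[4] and(0x00,0x5c) = 0x00
[5] tail/keep = 0x90
[6] tail/keep = 0x9f
[7] tail/keep = 0xf1
[8] tail/keep = 0x14
[9] tail/keep = 0x9c
[10] tail/keep = 0x39
[11] tail/keep = 0x61
[12] tail/keep = 0x32
[13] tail/keep = 0xfc
[14] tail/keep = 0xad
[15] tail/keep = 0xdc

vd[0] = 4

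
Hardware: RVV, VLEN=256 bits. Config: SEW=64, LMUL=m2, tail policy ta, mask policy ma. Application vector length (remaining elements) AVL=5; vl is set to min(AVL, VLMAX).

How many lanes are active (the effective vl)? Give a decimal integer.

VLMAX = VLEN×LMUL/SEW = 256×2/64 = 8
AVL=5 ≤ VLMAX=8, so vl = 5

vl = 5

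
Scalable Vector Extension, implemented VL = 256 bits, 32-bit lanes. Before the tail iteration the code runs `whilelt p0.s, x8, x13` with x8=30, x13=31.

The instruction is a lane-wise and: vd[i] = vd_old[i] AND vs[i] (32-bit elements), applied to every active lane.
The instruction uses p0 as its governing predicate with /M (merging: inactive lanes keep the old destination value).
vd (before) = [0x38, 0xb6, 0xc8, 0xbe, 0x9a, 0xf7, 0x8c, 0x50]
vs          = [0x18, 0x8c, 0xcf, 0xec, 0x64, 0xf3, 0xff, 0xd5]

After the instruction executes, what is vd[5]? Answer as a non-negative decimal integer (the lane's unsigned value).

lane count: 256 div 32 = 8
whilelt: lane j active iff 30+j < 31 → j < 1 → 1 active
lane  0: and(0x38,0x18) ⇒ 0x18
lane  1: tail/keep ⇒ 0xb6
lane  2: tail/keep ⇒ 0xc8
lane  3: tail/keep ⇒ 0xbe
lane  4: tail/keep ⇒ 0x9a
lane  5: tail/keep ⇒ 0xf7
lane  6: tail/keep ⇒ 0x8c
lane  7: tail/keep ⇒ 0x50

vd[5] = 247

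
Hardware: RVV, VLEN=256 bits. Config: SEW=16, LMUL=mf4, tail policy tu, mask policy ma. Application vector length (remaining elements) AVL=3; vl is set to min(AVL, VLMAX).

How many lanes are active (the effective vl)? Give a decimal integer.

VLMAX = (256 × 1/4) / 16 = 4 lanes
vl ← min(3, 4) = 3

vl = 3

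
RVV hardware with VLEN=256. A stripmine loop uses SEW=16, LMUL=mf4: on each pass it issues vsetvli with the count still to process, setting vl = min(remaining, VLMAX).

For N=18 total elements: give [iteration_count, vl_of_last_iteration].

[iterations, last_vl] = [5, 2]

lanes per group: 256·1/4/16 = 4
iterations = ceil(18/4) = 5; final-pass vl = 2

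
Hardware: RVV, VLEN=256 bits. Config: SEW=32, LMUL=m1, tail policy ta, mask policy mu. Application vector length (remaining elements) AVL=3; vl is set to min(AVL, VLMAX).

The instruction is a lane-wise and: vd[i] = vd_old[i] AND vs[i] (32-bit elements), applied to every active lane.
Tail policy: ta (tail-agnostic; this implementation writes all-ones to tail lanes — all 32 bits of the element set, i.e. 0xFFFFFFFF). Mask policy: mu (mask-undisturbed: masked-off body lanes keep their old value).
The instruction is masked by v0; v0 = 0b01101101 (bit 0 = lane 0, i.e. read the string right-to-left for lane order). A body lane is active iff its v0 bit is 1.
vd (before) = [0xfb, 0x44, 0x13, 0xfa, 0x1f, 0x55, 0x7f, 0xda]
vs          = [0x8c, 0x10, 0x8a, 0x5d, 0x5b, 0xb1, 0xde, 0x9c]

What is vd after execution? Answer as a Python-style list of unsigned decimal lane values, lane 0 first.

vd = [136, 68, 2, 4294967295, 4294967295, 4294967295, 4294967295, 4294967295]

lanes per group: 256·1/32 = 8
AVL=3 ≤ VLMAX=8, so vl = 3
vd[0] and(0xfb,0x8c) -> 0x88
vd[1] mask-off/keep -> 0x44
vd[2] and(0x13,0x8a) -> 0x02
vd[3] tail/ones -> 0xffffffff
vd[4] tail/ones -> 0xffffffff
vd[5] tail/ones -> 0xffffffff
vd[6] tail/ones -> 0xffffffff
vd[7] tail/ones -> 0xffffffff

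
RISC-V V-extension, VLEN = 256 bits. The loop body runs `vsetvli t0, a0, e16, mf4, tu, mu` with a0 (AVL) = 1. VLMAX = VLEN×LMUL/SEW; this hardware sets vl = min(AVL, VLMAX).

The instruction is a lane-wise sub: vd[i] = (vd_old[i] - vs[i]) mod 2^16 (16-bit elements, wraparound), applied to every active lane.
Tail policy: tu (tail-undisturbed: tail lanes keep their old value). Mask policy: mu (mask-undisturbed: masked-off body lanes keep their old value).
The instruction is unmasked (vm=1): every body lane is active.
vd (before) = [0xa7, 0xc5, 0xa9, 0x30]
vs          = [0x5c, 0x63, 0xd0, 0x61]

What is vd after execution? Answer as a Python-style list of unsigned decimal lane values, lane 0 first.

VLMAX = VLEN×LMUL/SEW = 256×1/4/16 = 4
AVL=1 ≤ VLMAX=4, so vl = 1
lane  0: sub(0xa7,0x5c) ⇒ 0x4b
lane  1: tail/keep ⇒ 0xc5
lane  2: tail/keep ⇒ 0xa9
lane  3: tail/keep ⇒ 0x30

vd = [75, 197, 169, 48]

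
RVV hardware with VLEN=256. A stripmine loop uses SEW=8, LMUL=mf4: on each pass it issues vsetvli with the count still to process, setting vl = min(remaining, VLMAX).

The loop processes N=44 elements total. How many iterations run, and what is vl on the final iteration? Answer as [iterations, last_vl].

[iterations, last_vl] = [6, 4]

VLMAX = (256 × 1/4) / 8 = 8 lanes
44 elements at 8/iter → 6 passes, remainder 4 on the last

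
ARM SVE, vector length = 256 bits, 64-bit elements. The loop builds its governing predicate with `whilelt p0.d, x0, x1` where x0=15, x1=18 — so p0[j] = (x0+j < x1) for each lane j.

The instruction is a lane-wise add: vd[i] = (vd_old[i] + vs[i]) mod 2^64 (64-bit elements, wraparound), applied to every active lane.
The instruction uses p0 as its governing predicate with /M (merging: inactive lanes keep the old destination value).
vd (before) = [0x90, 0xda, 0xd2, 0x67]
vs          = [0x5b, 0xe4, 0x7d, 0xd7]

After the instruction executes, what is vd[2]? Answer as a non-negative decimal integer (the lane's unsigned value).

256-bit reg / 64-bit elem → 4 lanes
p0[j] = (15+j < 18); true for j=0..2 → 3 lanes set
vd[0] add(0x90,0x5b) -> 0xeb
vd[1] add(0xda,0xe4) -> 0x1be
vd[2] add(0xd2,0x7d) -> 0x14f
vd[3] tail/keep -> 0x67

vd[2] = 335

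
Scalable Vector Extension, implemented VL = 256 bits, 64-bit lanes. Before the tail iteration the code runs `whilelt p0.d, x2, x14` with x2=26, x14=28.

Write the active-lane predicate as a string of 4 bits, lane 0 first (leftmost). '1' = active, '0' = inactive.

predicate = 1100

lane count: 256 div 64 = 4
active while 26+j < 28, i.e. j ∈ [0,2) capped at 4 ⇒ 2
bits (lane 0 leftmost): 1100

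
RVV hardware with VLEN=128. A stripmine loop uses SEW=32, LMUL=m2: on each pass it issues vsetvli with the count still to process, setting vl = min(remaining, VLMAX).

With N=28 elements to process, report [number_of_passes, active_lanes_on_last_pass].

lanes per group: 128·2/32 = 8
28 elements at 8/iter → 4 passes, remainder 4 on the last

[iterations, last_vl] = [4, 4]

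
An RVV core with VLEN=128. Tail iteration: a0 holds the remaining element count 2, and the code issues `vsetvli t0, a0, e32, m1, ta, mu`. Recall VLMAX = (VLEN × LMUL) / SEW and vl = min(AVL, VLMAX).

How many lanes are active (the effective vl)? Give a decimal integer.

vl = 2

lanes per group: 128·1/32 = 4
vl ← min(2, 4) = 2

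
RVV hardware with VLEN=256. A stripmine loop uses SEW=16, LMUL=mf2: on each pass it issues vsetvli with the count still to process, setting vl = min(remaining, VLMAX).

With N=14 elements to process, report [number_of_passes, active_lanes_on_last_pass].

VLMAX = (256 × 1/2) / 16 = 8 lanes
14 elements at 8/iter → 2 passes, remainder 6 on the last

[iterations, last_vl] = [2, 6]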